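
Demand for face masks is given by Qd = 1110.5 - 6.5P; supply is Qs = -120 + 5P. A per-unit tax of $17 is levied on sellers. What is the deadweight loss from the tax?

Pre-tax equilibrium: P* = 107, Q* = 415.
Tax on sellers shifts supply to Qs = -120 + 5(P − 17) = -205 + 5P.
1110.5 - 6.5P = -205 + 5P gives buyer price Pb = 2631/23; sellers receive Ps = 2631/23 − 17 = 2240/23.
New quantity: Q = 1110.5 − 6.5(2631/23) = 8440/23.
DWL = ½ × 17 × (415 − 8440/23) = 18785/46.

Deadweight loss = 18785/46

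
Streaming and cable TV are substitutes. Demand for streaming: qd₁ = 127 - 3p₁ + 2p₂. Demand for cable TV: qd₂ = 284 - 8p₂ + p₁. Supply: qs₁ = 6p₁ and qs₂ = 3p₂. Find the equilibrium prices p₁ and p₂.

p₁ = 1965/97, p₂ = 2683/97

Market 1: 127 - 3p₁ + 2p₂ = 6p₁ → 9p₁ - 2p₂ = 127.
Market 2: 11p₂ - p₁ = 284.
Eliminating p₂: 11×(1) + 2×(2) gives 97p₁ = 1965, so p₁ = 1965/97.
Back-substitute into (2): p₂ = (284 + 1×1965/97) / 11 = 2683/97.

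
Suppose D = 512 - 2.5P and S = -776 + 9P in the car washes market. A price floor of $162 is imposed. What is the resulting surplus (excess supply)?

Equilibrium price would be P* = 112, so the floor at 162 binds.
At P = 162: D = 107, S = 682.
Surplus = 682 − 107 = 575.

Surplus = 575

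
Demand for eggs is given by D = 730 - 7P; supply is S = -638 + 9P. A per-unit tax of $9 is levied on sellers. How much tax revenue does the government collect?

Tax revenue = 864.5625

Pre-tax equilibrium: P* = 85.5, Q* = 131.5.
Tax on sellers shifts supply to S = -638 + 9(P − 9) = -719 + 9P.
730 - 7P = -719 + 9P gives buyer price Pb = 90.5625; sellers receive Ps = 90.5625 − 9 = 81.5625.
New quantity: Q = 730 − 7(90.5625) = 96.0625.
Revenue = 9 × 96.0625 = 864.5625.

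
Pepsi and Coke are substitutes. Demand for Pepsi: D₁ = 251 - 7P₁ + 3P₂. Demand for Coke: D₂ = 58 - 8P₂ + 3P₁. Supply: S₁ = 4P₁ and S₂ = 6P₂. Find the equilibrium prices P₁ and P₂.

Market 1: 251 - 7P₁ + 3P₂ = 4P₁ → 11P₁ - 3P₂ = 251.
Market 2: 14P₂ - 3P₁ = 58.
Eliminating P₂: 14×(1) + 3×(2) gives 145P₁ = 3688, so P₁ = 3688/145.
Back-substitute into (2): P₂ = (58 + 3×3688/145) / 14 = 1391/145.

P₁ = 3688/145, P₂ = 1391/145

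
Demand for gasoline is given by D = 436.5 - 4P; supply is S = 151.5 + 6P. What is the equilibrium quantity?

Set D = S: 436.5 - 4P = 151.5 + 6P.
285 = 10P, so P* = 28.5.
Q* = 436.5 − 4(28.5) = 322.5.

Q* = 322.5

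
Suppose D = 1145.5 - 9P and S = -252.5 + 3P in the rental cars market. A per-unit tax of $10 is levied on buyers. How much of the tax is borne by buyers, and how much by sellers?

Pre-tax equilibrium: P* = 116.5, Q* = 97.
Tax on buyers shifts demand to D = 1145.5 − 9(P + 10) = 1055.5 - 9P.
1055.5 - 9P = -252.5 + 3P gives seller price Ps = 109; buyers pay Pb = 109 + 10 = 119.
New quantity: Q = 1145.5 − 9(119) = 74.5.
Buyer burden = 119 − 116.5 = 2.5; seller burden = 116.5 − 109 = 7.5.

Buyers bear $2.5, sellers bear $7.5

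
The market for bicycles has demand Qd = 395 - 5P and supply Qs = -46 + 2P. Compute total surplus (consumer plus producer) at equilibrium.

Total surplus = 2240

Equilibrium: 395 - 5P = -46 + 2P gives P* = 63, Q* = 80.
Demand choke price: P = 79; supply starts at P = 23.
CS = ½(79 − 63)(80) = 640; PS = ½(63 − 23)(80) = 1600.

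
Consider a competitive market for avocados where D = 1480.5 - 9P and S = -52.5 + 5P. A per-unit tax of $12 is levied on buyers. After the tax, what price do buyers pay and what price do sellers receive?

Buyers pay 1593/14, sellers receive 1425/14

Pre-tax equilibrium: P* = 109.5, Q* = 495.
Tax on buyers shifts demand to D = 1480.5 − 9(P + 12) = 1372.5 - 9P.
1372.5 - 9P = -52.5 + 5P gives seller price Ps = 1425/14; buyers pay Pb = 1425/14 + 12 = 1593/14.
New quantity: Q = 1480.5 − 9(1593/14) = 3195/7.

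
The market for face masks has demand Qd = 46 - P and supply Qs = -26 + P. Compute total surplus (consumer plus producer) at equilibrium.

Equilibrium: 46 - P = -26 + P gives P* = 36, Q* = 10.
Demand choke price: P = 46; supply starts at P = 26.
CS = ½(46 − 36)(10) = 50; PS = ½(36 − 26)(10) = 50.

Total surplus = 100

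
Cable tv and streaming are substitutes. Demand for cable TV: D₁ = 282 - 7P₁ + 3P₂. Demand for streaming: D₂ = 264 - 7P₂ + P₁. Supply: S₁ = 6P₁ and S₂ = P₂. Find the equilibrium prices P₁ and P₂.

P₁ = 3048/101, P₂ = 3714/101

Market 1: 282 - 7P₁ + 3P₂ = 6P₁ → 13P₁ - 3P₂ = 282.
Market 2: 8P₂ - P₁ = 264.
Eliminating P₂: 8×(1) + 3×(2) gives 101P₁ = 3048, so P₁ = 3048/101.
Back-substitute into (2): P₂ = (264 + 1×3048/101) / 8 = 3714/101.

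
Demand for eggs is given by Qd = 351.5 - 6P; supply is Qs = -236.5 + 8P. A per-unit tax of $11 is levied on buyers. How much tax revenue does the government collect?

Tax revenue = 9515/14

Pre-tax equilibrium: P* = 42, Q* = 99.5.
Tax on buyers shifts demand to Qd = 351.5 − 6(P + 11) = 285.5 - 6P.
285.5 - 6P = -236.5 + 8P gives seller price Ps = 261/7; buyers pay Pb = 261/7 + 11 = 338/7.
New quantity: Q = 351.5 − 6(338/7) = 865/14.
Revenue = 11 × 865/14 = 9515/14.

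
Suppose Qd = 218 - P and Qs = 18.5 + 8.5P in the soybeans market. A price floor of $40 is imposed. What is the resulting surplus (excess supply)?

Surplus = 180.5

Equilibrium price would be P* = 21, so the floor at 40 binds.
At P = 40: Qd = 178, Qs = 358.5.
Surplus = 358.5 − 178 = 180.5.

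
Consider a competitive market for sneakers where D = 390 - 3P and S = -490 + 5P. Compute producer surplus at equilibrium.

Equilibrium: 390 - 3P = -490 + 5P gives P* = 110, Q* = 60.
Supply starts at P = 98 (where S = 0).
PS = ½(110 − 98)(60) = 360.

Producer surplus = 360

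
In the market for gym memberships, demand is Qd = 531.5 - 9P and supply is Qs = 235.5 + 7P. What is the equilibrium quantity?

Q* = 365

Set Qd = Qs: 531.5 - 9P = 235.5 + 7P.
296 = 16P, so P* = 18.5.
Q* = 531.5 − 9(18.5) = 365.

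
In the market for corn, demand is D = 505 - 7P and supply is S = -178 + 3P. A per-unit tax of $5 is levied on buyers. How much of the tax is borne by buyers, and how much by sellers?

Pre-tax equilibrium: P* = 68.3, Q* = 26.9.
Tax on buyers shifts demand to D = 505 − 7(P + 5) = 470 - 7P.
470 - 7P = -178 + 3P gives seller price Ps = 64.8; buyers pay Pb = 64.8 + 5 = 69.8.
New quantity: Q = 505 − 7(69.8) = 16.4.
Buyer burden = 69.8 − 68.3 = 1.5; seller burden = 68.3 − 64.8 = 3.5.

Buyers bear $1.5, sellers bear $3.5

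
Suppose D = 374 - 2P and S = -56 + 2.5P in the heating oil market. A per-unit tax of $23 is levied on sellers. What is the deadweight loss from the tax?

Deadweight loss = 2645/9

Pre-tax equilibrium: P* = 860/9, Q* = 1646/9.
Tax on sellers shifts supply to S = -56 + 2.5(P − 23) = -113.5 + 2.5P.
374 - 2P = -113.5 + 2.5P gives buyer price Pb = 325/3; sellers receive Ps = 325/3 − 23 = 256/3.
New quantity: Q = 374 − 2(325/3) = 472/3.
DWL = ½ × 23 × (1646/9 − 472/3) = 2645/9.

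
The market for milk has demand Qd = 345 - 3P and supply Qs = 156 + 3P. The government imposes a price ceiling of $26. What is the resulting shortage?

Shortage = 33

Equilibrium price would be P* = 31.5, so the ceiling at 26 binds.
At P = 26: Qd = 345 − 3(26) = 267, Qs = 156 + 3(26) = 234.
Shortage = 267 − 234 = 33.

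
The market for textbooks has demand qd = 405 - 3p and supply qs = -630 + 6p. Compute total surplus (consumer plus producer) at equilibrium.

Equilibrium: 405 - 3p = -630 + 6p gives p* = 115, q* = 60.
Demand choke price: p = 135; supply starts at p = 105.
CS = ½(135 − 115)(60) = 600; PS = ½(115 − 105)(60) = 300.

Total surplus = 900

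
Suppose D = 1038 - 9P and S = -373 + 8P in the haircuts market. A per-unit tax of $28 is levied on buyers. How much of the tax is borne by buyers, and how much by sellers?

Pre-tax equilibrium: P* = 83, Q* = 291.
Tax on buyers shifts demand to D = 1038 − 9(P + 28) = 786 - 9P.
786 - 9P = -373 + 8P gives seller price Ps = 1159/17; buyers pay Pb = 1159/17 + 28 = 1635/17.
New quantity: Q = 1038 − 9(1635/17) = 2931/17.
Buyer burden = 1635/17 − 83 = 224/17; seller burden = 83 − 1159/17 = 252/17.

Buyers bear 224/17, sellers bear 252/17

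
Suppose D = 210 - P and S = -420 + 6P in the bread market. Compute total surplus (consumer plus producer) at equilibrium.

Equilibrium: 210 - P = -420 + 6P gives P* = 90, Q* = 120.
Demand choke price: P = 210; supply starts at P = 70.
CS = ½(210 − 90)(120) = 7200; PS = ½(90 − 70)(120) = 1200.

Total surplus = 8400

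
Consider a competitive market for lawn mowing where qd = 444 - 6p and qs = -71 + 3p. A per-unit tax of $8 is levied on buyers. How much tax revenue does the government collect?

Pre-tax equilibrium: p* = 515/9, q* = 302/3.
Tax on buyers shifts demand to qd = 444 − 6(p + 8) = 396 - 6p.
396 - 6p = -71 + 3p gives seller price ps = 467/9; buyers pay pb = 467/9 + 8 = 539/9.
New quantity: q = 444 − 6(539/9) = 254/3.
Revenue = 8 × 254/3 = 2032/3.

Tax revenue = 2032/3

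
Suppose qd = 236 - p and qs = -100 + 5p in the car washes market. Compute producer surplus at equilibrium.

Producer surplus = 3240

Equilibrium: 236 - p = -100 + 5p gives p* = 56, q* = 180.
Supply starts at p = 20 (where qs = 0).
PS = ½(56 − 20)(180) = 3240.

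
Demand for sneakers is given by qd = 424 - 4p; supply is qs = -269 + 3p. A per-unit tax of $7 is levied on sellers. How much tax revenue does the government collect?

Pre-tax equilibrium: p* = 99, q* = 28.
Tax on sellers shifts supply to qs = -269 + 3(p − 7) = -290 + 3p.
424 - 4p = -290 + 3p gives buyer price pb = 102; sellers receive ps = 102 − 7 = 95.
New quantity: q = 424 − 4(102) = 16.
Revenue = 7 × 16 = 112.

Tax revenue = 112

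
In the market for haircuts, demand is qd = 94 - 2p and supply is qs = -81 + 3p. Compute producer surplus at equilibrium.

Producer surplus = 96

Equilibrium: 94 - 2p = -81 + 3p gives p* = 35, q* = 24.
Supply starts at p = 27 (where qs = 0).
PS = ½(35 − 27)(24) = 96.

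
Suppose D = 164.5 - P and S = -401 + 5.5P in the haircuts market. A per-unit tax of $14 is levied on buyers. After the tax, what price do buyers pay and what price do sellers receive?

Pre-tax equilibrium: P* = 87, Q* = 77.5.
Tax on buyers shifts demand to D = 164.5 − 1(P + 14) = 150.5 - P.
150.5 - P = -401 + 5.5P gives seller price Ps = 1103/13; buyers pay Pb = 1103/13 + 14 = 1285/13.
New quantity: Q = 164.5 − 1(1285/13) = 1707/26.

Buyers pay 1285/13, sellers receive 1103/13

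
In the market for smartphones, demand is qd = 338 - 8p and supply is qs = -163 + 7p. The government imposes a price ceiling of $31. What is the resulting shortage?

Equilibrium price would be p* = 33.4, so the ceiling at 31 binds.
At p = 31: qd = 338 − 8(31) = 90, qs = -163 + 7(31) = 54.
Shortage = 90 − 54 = 36.

Shortage = 36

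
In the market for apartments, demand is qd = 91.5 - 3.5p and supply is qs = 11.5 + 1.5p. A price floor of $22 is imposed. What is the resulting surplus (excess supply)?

Surplus = 30

Equilibrium price would be p* = 16, so the floor at 22 binds.
At p = 22: qd = 14.5, qs = 44.5.
Surplus = 44.5 − 14.5 = 30.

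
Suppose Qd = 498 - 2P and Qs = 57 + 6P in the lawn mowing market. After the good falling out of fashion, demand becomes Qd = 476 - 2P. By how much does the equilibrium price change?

ΔP = -2.75

Original equilibrium: P* = 55.125, Q* = 387.75.
New equilibrium: 476 - 2P = 57 + 6P, so 419 = 8P and P' = 52.375; Q' = 476 − 2(52.375) = 371.25.
Change in price: 52.375 − 55.125 = -2.75.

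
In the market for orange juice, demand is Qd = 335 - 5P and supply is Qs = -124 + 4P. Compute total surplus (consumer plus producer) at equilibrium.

Total surplus = 1440

Equilibrium: 335 - 5P = -124 + 4P gives P* = 51, Q* = 80.
Demand choke price: P = 67; supply starts at P = 31.
CS = ½(67 − 51)(80) = 640; PS = ½(51 − 31)(80) = 800.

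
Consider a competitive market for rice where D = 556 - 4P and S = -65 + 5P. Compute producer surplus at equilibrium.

Equilibrium: 556 - 4P = -65 + 5P gives P* = 69, Q* = 280.
Supply starts at P = 13 (where S = 0).
PS = ½(69 − 13)(280) = 7840.

Producer surplus = 7840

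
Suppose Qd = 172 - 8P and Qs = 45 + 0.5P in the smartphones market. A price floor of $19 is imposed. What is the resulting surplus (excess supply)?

Surplus = 34.5

Equilibrium price would be P* = 254/17, so the floor at 19 binds.
At P = 19: Qd = 20, Qs = 54.5.
Surplus = 54.5 − 20 = 34.5.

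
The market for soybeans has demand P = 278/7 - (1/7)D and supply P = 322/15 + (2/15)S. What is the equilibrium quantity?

Set the two price expressions equal: 278/7 - (1/7)Q = 322/15 + (2/15)Q.
1916/105 = (29/105)Q, so Q* = 1916/29.
P* = 278/7 − (1/7)(1916/29) = 878/29.

Q* = 1916/29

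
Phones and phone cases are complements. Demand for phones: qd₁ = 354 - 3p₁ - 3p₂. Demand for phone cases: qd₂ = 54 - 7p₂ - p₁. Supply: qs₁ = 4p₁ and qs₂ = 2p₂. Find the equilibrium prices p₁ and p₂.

p₁ = 50.4, p₂ = 0.4

Market 1: 354 - 3p₁ - 3p₂ = 4p₁ → 7p₁ + 3p₂ = 354.
Market 2: 9p₂ + p₁ = 54.
Eliminating p₂: 9×(1) − 3×(2) gives 60p₁ = 3024, so p₁ = 50.4.
Back-substitute into (2): p₂ = (54 − 1×50.4) / 9 = 0.4.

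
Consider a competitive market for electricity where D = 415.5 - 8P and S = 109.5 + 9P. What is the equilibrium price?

Set D = S: 415.5 - 8P = 109.5 + 9P.
306 = 17P, so P* = 18.
Q* = 415.5 − 8(18) = 271.5.

P* = 18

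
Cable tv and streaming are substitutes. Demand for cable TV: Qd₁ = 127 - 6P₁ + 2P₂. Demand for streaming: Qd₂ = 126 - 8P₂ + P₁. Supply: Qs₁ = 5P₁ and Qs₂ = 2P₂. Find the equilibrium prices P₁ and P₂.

P₁ = 761/54, P₂ = 1513/108

Market 1: 127 - 6P₁ + 2P₂ = 5P₁ → 11P₁ - 2P₂ = 127.
Market 2: 10P₂ - P₁ = 126.
Eliminating P₂: 10×(1) + 2×(2) gives 108P₁ = 1522, so P₁ = 761/54.
Back-substitute into (2): P₂ = (126 + 1×761/54) / 10 = 1513/108.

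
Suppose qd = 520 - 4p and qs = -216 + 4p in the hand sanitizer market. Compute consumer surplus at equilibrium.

Equilibrium: 520 - 4p = -216 + 4p gives p* = 92, q* = 152.
Demand choke price (qd = 0): p = 130.
CS = ½(130 − 92)(152) = 2888.

Consumer surplus = 2888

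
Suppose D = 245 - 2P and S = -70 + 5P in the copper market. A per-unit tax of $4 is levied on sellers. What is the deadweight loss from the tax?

Deadweight loss = 80/7

Pre-tax equilibrium: P* = 45, Q* = 155.
Tax on sellers shifts supply to S = -70 + 5(P − 4) = -90 + 5P.
245 - 2P = -90 + 5P gives buyer price Pb = 335/7; sellers receive Ps = 335/7 − 4 = 307/7.
New quantity: Q = 245 − 2(335/7) = 1045/7.
DWL = ½ × 4 × (155 − 1045/7) = 80/7.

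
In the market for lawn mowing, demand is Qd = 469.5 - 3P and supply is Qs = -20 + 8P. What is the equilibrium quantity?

Q* = 336

Set Qd = Qs: 469.5 - 3P = -20 + 8P.
489.5 = 11P, so P* = 44.5.
Q* = 469.5 − 3(44.5) = 336.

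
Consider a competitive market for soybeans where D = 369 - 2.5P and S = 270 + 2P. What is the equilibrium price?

P* = 22

Set D = S: 369 - 2.5P = 270 + 2P.
99 = 4.5P, so P* = 22.
Q* = 369 − 2.5(22) = 314.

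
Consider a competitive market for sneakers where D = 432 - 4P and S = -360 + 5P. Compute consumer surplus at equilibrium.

Consumer surplus = 800

Equilibrium: 432 - 4P = -360 + 5P gives P* = 88, Q* = 80.
Demand choke price (D = 0): P = 108.
CS = ½(108 − 88)(80) = 800.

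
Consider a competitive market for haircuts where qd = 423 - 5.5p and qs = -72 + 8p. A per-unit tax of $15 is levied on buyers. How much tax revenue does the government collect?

Pre-tax equilibrium: p* = 110/3, q* = 664/3.
Tax on buyers shifts demand to qd = 423 − 5.5(p + 15) = 340.5 - 5.5p.
340.5 - 5.5p = -72 + 8p gives seller price ps = 275/9; buyers pay pb = 275/9 + 15 = 410/9.
New quantity: q = 423 − 5.5(410/9) = 1552/9.
Revenue = 15 × 1552/9 = 7760/3.

Tax revenue = 7760/3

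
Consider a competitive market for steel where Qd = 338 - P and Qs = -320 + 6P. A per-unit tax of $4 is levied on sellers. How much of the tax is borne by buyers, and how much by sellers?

Buyers bear 24/7, sellers bear 4/7

Pre-tax equilibrium: P* = 94, Q* = 244.
Tax on sellers shifts supply to Qs = -320 + 6(P − 4) = -344 + 6P.
338 - P = -344 + 6P gives buyer price Pb = 682/7; sellers receive Ps = 682/7 − 4 = 654/7.
New quantity: Q = 338 − 1(682/7) = 1684/7.
Buyer burden = 682/7 − 94 = 24/7; seller burden = 94 − 654/7 = 4/7.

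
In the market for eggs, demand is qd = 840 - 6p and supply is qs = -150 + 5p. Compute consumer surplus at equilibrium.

Consumer surplus = 7500

Equilibrium: 840 - 6p = -150 + 5p gives p* = 90, q* = 300.
Demand choke price (qd = 0): p = 140.
CS = ½(140 − 90)(300) = 7500.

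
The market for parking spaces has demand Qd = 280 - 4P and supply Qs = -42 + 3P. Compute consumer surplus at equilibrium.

Consumer surplus = 1152

Equilibrium: 280 - 4P = -42 + 3P gives P* = 46, Q* = 96.
Demand choke price (Qd = 0): P = 70.
CS = ½(70 − 46)(96) = 1152.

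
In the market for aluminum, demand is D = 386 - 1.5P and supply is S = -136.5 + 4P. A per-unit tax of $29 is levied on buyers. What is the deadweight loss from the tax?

Deadweight loss = 5046/11

Pre-tax equilibrium: P* = 95, Q* = 243.5.
Tax on buyers shifts demand to D = 386 − 1.5(P + 29) = 342.5 - 1.5P.
342.5 - 1.5P = -136.5 + 4P gives seller price Ps = 958/11; buyers pay Pb = 958/11 + 29 = 1277/11.
New quantity: Q = 386 − 1.5(1277/11) = 4661/22.
DWL = ½ × 29 × (243.5 − 4661/22) = 5046/11.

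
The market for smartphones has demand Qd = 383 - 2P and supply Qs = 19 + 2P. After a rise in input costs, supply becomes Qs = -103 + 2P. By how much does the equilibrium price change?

Original equilibrium: P* = 91, Q* = 201.
New equilibrium: 383 - 2P = -103 + 2P, so 486 = 4P and P' = 121.5; Q' = 383 − 2(121.5) = 140.
Change in price: 121.5 − 91 = 30.5.

ΔP = 30.5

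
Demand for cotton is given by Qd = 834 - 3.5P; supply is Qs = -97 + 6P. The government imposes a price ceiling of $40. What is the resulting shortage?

Equilibrium price would be P* = 98, so the ceiling at 40 binds.
At P = 40: Qd = 834 − 3.5(40) = 694, Qs = -97 + 6(40) = 143.
Shortage = 694 − 143 = 551.

Shortage = 551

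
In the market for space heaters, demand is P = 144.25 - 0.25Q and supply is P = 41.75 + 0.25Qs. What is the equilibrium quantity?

Q* = 205

Set the two price expressions equal: 144.25 - 0.25Q = 41.75 + 0.25Q.
102.5 = 0.5Q, so Q* = 205.
P* = 144.25 − (0.25)(205) = 93.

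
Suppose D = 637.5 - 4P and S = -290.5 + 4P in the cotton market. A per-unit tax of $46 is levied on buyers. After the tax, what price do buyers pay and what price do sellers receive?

Pre-tax equilibrium: P* = 116, Q* = 173.5.
Tax on buyers shifts demand to D = 637.5 − 4(P + 46) = 453.5 - 4P.
453.5 - 4P = -290.5 + 4P gives seller price Ps = 93; buyers pay Pb = 93 + 46 = 139.
New quantity: Q = 637.5 − 4(139) = 81.5.

Buyers pay $139, sellers receive $93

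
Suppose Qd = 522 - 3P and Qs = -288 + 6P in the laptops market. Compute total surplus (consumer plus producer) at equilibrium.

Total surplus = 15876

Equilibrium: 522 - 3P = -288 + 6P gives P* = 90, Q* = 252.
Demand choke price: P = 174; supply starts at P = 48.
CS = ½(174 − 90)(252) = 10584; PS = ½(90 − 48)(252) = 5292.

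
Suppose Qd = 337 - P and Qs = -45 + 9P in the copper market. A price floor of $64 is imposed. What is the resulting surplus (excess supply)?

Equilibrium price would be P* = 38.2, so the floor at 64 binds.
At P = 64: Qd = 273, Qs = 531.
Surplus = 531 − 273 = 258.

Surplus = 258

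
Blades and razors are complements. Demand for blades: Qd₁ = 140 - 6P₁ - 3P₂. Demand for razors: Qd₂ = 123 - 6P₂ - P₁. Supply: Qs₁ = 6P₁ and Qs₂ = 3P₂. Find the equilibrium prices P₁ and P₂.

P₁ = 297/35, P₂ = 1336/105

Market 1: 140 - 6P₁ - 3P₂ = 6P₁ → 12P₁ + 3P₂ = 140.
Market 2: 9P₂ + P₁ = 123.
Eliminating P₂: 9×(1) − 3×(2) gives 105P₁ = 891, so P₁ = 297/35.
Back-substitute into (2): P₂ = (123 − 1×297/35) / 9 = 1336/105.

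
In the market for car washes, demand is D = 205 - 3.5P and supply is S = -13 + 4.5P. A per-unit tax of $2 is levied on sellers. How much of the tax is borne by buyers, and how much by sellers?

Buyers bear $1.125, sellers bear $0.875

Pre-tax equilibrium: P* = 27.25, Q* = 109.625.
Tax on sellers shifts supply to S = -13 + 4.5(P − 2) = -22 + 4.5P.
205 - 3.5P = -22 + 4.5P gives buyer price Pb = 28.375; sellers receive Ps = 28.375 − 2 = 26.375.
New quantity: Q = 205 − 3.5(28.375) = 105.6875.
Buyer burden = 28.375 − 27.25 = 1.125; seller burden = 27.25 − 26.375 = 0.875.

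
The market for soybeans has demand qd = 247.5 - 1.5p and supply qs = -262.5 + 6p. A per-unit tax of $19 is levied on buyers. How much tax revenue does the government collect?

Pre-tax equilibrium: p* = 68, q* = 145.5.
Tax on buyers shifts demand to qd = 247.5 − 1.5(p + 19) = 219 - 1.5p.
219 - 1.5p = -262.5 + 6p gives seller price ps = 64.2; buyers pay pb = 64.2 + 19 = 83.2.
New quantity: q = 247.5 − 1.5(83.2) = 122.7.
Revenue = 19 × 122.7 = 2331.3.

Tax revenue = 2331.3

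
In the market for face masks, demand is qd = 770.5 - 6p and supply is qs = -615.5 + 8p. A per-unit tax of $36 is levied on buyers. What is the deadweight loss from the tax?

Pre-tax equilibrium: p* = 99, q* = 176.5.
Tax on buyers shifts demand to qd = 770.5 − 6(p + 36) = 554.5 - 6p.
554.5 - 6p = -615.5 + 8p gives seller price ps = 585/7; buyers pay pb = 585/7 + 36 = 837/7.
New quantity: q = 770.5 − 6(837/7) = 743/14.
DWL = ½ × 36 × (176.5 − 743/14) = 15552/7.

Deadweight loss = 15552/7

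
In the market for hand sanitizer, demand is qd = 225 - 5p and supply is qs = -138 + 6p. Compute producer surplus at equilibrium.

Producer surplus = 300

Equilibrium: 225 - 5p = -138 + 6p gives p* = 33, q* = 60.
Supply starts at p = 23 (where qs = 0).
PS = ½(33 − 23)(60) = 300.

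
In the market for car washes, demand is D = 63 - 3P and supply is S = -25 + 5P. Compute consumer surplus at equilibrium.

Consumer surplus = 150

Equilibrium: 63 - 3P = -25 + 5P gives P* = 11, Q* = 30.
Demand choke price (D = 0): P = 21.
CS = ½(21 − 11)(30) = 150.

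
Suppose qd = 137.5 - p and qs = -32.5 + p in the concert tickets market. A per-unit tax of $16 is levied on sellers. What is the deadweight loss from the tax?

Deadweight loss = 64

Pre-tax equilibrium: p* = 85, q* = 52.5.
Tax on sellers shifts supply to qs = -32.5 + 1(p − 16) = -48.5 + p.
137.5 - p = -48.5 + p gives buyer price pb = 93; sellers receive ps = 93 − 16 = 77.
New quantity: q = 137.5 − 1(93) = 44.5.
DWL = ½ × 16 × (52.5 − 44.5) = 64.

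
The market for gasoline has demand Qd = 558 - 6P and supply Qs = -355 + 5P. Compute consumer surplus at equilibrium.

Consumer surplus = 300

Equilibrium: 558 - 6P = -355 + 5P gives P* = 83, Q* = 60.
Demand choke price (Qd = 0): P = 93.
CS = ½(93 − 83)(60) = 300.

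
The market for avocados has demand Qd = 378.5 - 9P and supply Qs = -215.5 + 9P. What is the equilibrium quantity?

Q* = 81.5

Set Qd = Qs: 378.5 - 9P = -215.5 + 9P.
594 = 18P, so P* = 33.
Q* = 378.5 − 9(33) = 81.5.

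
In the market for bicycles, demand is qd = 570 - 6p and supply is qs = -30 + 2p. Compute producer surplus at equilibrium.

Equilibrium: 570 - 6p = -30 + 2p gives p* = 75, q* = 120.
Supply starts at p = 15 (where qs = 0).
PS = ½(75 − 15)(120) = 3600.

Producer surplus = 3600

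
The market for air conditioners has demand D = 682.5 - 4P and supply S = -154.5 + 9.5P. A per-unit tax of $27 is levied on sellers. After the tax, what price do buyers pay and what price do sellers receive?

Buyers pay $81, sellers receive $54

Pre-tax equilibrium: P* = 62, Q* = 434.5.
Tax on sellers shifts supply to S = -154.5 + 9.5(P − 27) = -411 + 9.5P.
682.5 - 4P = -411 + 9.5P gives buyer price Pb = 81; sellers receive Ps = 81 − 27 = 54.
New quantity: Q = 682.5 − 4(81) = 358.5.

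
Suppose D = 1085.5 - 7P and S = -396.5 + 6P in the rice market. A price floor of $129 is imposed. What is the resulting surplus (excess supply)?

Surplus = 195

Equilibrium price would be P* = 114, so the floor at 129 binds.
At P = 129: D = 182.5, S = 377.5.
Surplus = 377.5 − 182.5 = 195.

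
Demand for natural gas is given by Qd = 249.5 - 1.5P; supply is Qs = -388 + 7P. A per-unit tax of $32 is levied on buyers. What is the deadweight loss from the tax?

Deadweight loss = 10752/17

Pre-tax equilibrium: P* = 75, Q* = 137.
Tax on buyers shifts demand to Qd = 249.5 − 1.5(P + 32) = 201.5 - 1.5P.
201.5 - 1.5P = -388 + 7P gives seller price Ps = 1179/17; buyers pay Pb = 1179/17 + 32 = 1723/17.
New quantity: Q = 249.5 − 1.5(1723/17) = 1657/17.
DWL = ½ × 32 × (137 − 1657/17) = 10752/17.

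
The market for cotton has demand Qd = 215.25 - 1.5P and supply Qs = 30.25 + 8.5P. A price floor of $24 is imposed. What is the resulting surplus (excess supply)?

Surplus = 55

Equilibrium price would be P* = 18.5, so the floor at 24 binds.
At P = 24: Qd = 179.25, Qs = 234.25.
Surplus = 234.25 − 179.25 = 55.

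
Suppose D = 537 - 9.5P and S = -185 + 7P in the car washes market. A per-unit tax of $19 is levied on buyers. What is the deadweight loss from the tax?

Deadweight loss = 48013/66

Pre-tax equilibrium: P* = 1444/33, Q* = 4003/33.
Tax on buyers shifts demand to D = 537 − 9.5(P + 19) = 356.5 - 9.5P.
356.5 - 9.5P = -185 + 7P gives seller price Ps = 361/11; buyers pay Pb = 361/11 + 19 = 570/11.
New quantity: Q = 537 − 9.5(570/11) = 492/11.
DWL = ½ × 19 × (4003/33 − 492/11) = 48013/66.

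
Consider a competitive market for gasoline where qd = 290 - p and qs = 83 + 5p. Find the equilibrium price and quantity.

p* = 34.5, q* = 255.5

Set qd = qs: 290 - p = 83 + 5p.
207 = 6p, so p* = 34.5.
q* = 290 − 1(34.5) = 255.5.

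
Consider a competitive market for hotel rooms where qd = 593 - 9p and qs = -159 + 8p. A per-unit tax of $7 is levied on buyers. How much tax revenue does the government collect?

Tax revenue = 19663/17

Pre-tax equilibrium: p* = 752/17, q* = 3313/17.
Tax on buyers shifts demand to qd = 593 − 9(p + 7) = 530 - 9p.
530 - 9p = -159 + 8p gives seller price ps = 689/17; buyers pay pb = 689/17 + 7 = 808/17.
New quantity: q = 593 − 9(808/17) = 2809/17.
Revenue = 7 × 2809/17 = 19663/17.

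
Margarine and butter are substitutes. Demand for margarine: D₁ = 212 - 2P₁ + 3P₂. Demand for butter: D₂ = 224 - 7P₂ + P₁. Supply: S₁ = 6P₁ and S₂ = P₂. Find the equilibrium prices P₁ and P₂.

Market 1: 212 - 2P₁ + 3P₂ = 6P₁ → 8P₁ - 3P₂ = 212.
Market 2: 8P₂ - P₁ = 224.
Eliminating P₂: 8×(1) + 3×(2) gives 61P₁ = 2368, so P₁ = 2368/61.
Back-substitute into (2): P₂ = (224 + 1×2368/61) / 8 = 2004/61.

P₁ = 2368/61, P₂ = 2004/61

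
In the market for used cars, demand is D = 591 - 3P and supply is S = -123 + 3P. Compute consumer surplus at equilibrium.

Equilibrium: 591 - 3P = -123 + 3P gives P* = 119, Q* = 234.
Demand choke price (D = 0): P = 197.
CS = ½(197 − 119)(234) = 9126.

Consumer surplus = 9126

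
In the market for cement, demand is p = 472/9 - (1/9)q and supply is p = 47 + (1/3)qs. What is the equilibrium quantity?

Set the two price expressions equal: 472/9 - (1/9)q = 47 + (1/3)q.
49/9 = (4/9)q, so q* = 12.25.
p* = 472/9 − (1/9)(12.25) = 613/12.

q* = 12.25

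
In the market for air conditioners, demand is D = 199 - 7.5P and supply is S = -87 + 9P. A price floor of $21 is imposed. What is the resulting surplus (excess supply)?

Surplus = 60.5

Equilibrium price would be P* = 52/3, so the floor at 21 binds.
At P = 21: D = 41.5, S = 102.
Surplus = 102 − 41.5 = 60.5.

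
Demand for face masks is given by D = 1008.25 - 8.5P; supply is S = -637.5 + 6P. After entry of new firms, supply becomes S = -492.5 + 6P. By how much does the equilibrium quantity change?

ΔQ = 85

Original equilibrium: P* = 113.5, Q* = 43.5.
New equilibrium: 1008.25 - 8.5P = -492.5 + 6P, so 1500.75 = 14.5P and P' = 103.5; Q' = 1008.25 − 8.5(103.5) = 128.5.
Change in quantity: 128.5 − 43.5 = 85.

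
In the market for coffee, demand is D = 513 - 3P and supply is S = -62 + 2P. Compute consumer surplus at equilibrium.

Equilibrium: 513 - 3P = -62 + 2P gives P* = 115, Q* = 168.
Demand choke price (D = 0): P = 171.
CS = ½(171 − 115)(168) = 4704.

Consumer surplus = 4704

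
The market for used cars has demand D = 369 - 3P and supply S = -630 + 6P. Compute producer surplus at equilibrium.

Equilibrium: 369 - 3P = -630 + 6P gives P* = 111, Q* = 36.
Supply starts at P = 105 (where S = 0).
PS = ½(111 − 105)(36) = 108.

Producer surplus = 108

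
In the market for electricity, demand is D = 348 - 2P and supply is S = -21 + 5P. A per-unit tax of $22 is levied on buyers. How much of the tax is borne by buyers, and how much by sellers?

Buyers bear 110/7, sellers bear 44/7

Pre-tax equilibrium: P* = 369/7, Q* = 1698/7.
Tax on buyers shifts demand to D = 348 − 2(P + 22) = 304 - 2P.
304 - 2P = -21 + 5P gives seller price Ps = 325/7; buyers pay Pb = 325/7 + 22 = 479/7.
New quantity: Q = 348 − 2(479/7) = 1478/7.
Buyer burden = 479/7 − 369/7 = 110/7; seller burden = 369/7 − 325/7 = 44/7.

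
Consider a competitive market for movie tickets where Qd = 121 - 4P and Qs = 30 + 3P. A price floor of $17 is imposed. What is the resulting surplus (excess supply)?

Surplus = 28

Equilibrium price would be P* = 13, so the floor at 17 binds.
At P = 17: Qd = 53, Qs = 81.
Surplus = 81 − 53 = 28.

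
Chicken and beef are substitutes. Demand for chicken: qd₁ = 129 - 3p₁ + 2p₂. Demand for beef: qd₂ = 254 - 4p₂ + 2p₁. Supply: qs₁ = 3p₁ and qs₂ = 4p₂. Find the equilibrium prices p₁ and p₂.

p₁ = 35, p₂ = 40.5

Market 1: 129 - 3p₁ + 2p₂ = 3p₁ → 6p₁ - 2p₂ = 129.
Market 2: 8p₂ - 2p₁ = 254.
Eliminating p₂: 8×(1) + 2×(2) gives 44p₁ = 1540, so p₁ = 35.
Back-substitute into (2): p₂ = (254 + 2×35) / 8 = 40.5.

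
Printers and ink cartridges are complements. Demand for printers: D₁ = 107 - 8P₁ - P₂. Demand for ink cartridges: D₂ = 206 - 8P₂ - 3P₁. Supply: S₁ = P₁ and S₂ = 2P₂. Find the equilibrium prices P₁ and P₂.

Market 1: 107 - 8P₁ - P₂ = P₁ → 9P₁ + P₂ = 107.
Market 2: 10P₂ + 3P₁ = 206.
Eliminating P₂: 10×(1) − 1×(2) gives 87P₁ = 864, so P₁ = 288/29.
Back-substitute into (2): P₂ = (206 − 3×288/29) / 10 = 511/29.

P₁ = 288/29, P₂ = 511/29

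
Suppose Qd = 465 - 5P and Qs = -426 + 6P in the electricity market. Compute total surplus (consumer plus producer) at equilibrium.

Equilibrium: 465 - 5P = -426 + 6P gives P* = 81, Q* = 60.
Demand choke price: P = 93; supply starts at P = 71.
CS = ½(93 − 81)(60) = 360; PS = ½(81 − 71)(60) = 300.

Total surplus = 660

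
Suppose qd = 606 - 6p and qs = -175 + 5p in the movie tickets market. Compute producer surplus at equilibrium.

Equilibrium: 606 - 6p = -175 + 5p gives p* = 71, q* = 180.
Supply starts at p = 35 (where qs = 0).
PS = ½(71 − 35)(180) = 3240.

Producer surplus = 3240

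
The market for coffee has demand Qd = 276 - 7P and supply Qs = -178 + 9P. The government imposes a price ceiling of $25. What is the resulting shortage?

Shortage = 54

Equilibrium price would be P* = 28.375, so the ceiling at 25 binds.
At P = 25: Qd = 276 − 7(25) = 101, Qs = -178 + 9(25) = 47.
Shortage = 101 − 47 = 54.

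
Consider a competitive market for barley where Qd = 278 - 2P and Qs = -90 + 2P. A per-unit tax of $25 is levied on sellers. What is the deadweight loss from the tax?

Pre-tax equilibrium: P* = 92, Q* = 94.
Tax on sellers shifts supply to Qs = -90 + 2(P − 25) = -140 + 2P.
278 - 2P = -140 + 2P gives buyer price Pb = 104.5; sellers receive Ps = 104.5 − 25 = 79.5.
New quantity: Q = 278 − 2(104.5) = 69.
DWL = ½ × 25 × (94 − 69) = 312.5.

Deadweight loss = 312.5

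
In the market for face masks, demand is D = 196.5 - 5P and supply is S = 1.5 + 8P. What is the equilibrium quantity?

Set D = S: 196.5 - 5P = 1.5 + 8P.
195 = 13P, so P* = 15.
Q* = 196.5 − 5(15) = 121.5.

Q* = 121.5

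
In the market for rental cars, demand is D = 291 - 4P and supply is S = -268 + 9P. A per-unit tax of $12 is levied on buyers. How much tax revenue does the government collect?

Pre-tax equilibrium: P* = 43, Q* = 119.
Tax on buyers shifts demand to D = 291 − 4(P + 12) = 243 - 4P.
243 - 4P = -268 + 9P gives seller price Ps = 511/13; buyers pay Pb = 511/13 + 12 = 667/13.
New quantity: Q = 291 − 4(667/13) = 1115/13.
Revenue = 12 × 1115/13 = 13380/13.

Tax revenue = 13380/13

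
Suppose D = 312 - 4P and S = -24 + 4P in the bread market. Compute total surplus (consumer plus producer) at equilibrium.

Total surplus = 5184

Equilibrium: 312 - 4P = -24 + 4P gives P* = 42, Q* = 144.
Demand choke price: P = 78; supply starts at P = 6.
CS = ½(78 − 42)(144) = 2592; PS = ½(42 − 6)(144) = 2592.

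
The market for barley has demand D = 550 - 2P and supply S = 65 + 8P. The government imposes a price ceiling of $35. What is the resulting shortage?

Shortage = 135

Equilibrium price would be P* = 48.5, so the ceiling at 35 binds.
At P = 35: D = 550 − 2(35) = 480, S = 65 + 8(35) = 345.
Shortage = 480 − 345 = 135.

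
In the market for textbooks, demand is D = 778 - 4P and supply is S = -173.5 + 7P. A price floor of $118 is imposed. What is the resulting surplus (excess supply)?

Surplus = 346.5

Equilibrium price would be P* = 86.5, so the floor at 118 binds.
At P = 118: D = 306, S = 652.5.
Surplus = 652.5 − 306 = 346.5.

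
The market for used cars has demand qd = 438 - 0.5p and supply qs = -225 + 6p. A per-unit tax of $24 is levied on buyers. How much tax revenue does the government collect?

Tax revenue = 117288/13

Pre-tax equilibrium: p* = 102, q* = 387.
Tax on buyers shifts demand to qd = 438 − 0.5(p + 24) = 426 - 0.5p.
426 - 0.5p = -225 + 6p gives seller price ps = 1302/13; buyers pay pb = 1302/13 + 24 = 1614/13.
New quantity: q = 438 − 0.5(1614/13) = 4887/13.
Revenue = 24 × 4887/13 = 117288/13.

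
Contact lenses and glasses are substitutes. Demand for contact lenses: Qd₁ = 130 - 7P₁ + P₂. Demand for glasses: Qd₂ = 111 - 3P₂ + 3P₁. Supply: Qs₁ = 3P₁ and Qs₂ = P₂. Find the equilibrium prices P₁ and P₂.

P₁ = 631/37, P₂ = 1500/37

Market 1: 130 - 7P₁ + P₂ = 3P₁ → 10P₁ - P₂ = 130.
Market 2: 4P₂ - 3P₁ = 111.
Eliminating P₂: 4×(1) + 1×(2) gives 37P₁ = 631, so P₁ = 631/37.
Back-substitute into (2): P₂ = (111 + 3×631/37) / 4 = 1500/37.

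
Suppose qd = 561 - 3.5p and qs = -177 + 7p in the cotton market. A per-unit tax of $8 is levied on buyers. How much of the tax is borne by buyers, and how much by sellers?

Pre-tax equilibrium: p* = 492/7, q* = 315.
Tax on buyers shifts demand to qd = 561 − 3.5(p + 8) = 533 - 3.5p.
533 - 3.5p = -177 + 7p gives seller price ps = 1420/21; buyers pay pb = 1420/21 + 8 = 1588/21.
New quantity: q = 561 − 3.5(1588/21) = 889/3.
Buyer burden = 1588/21 − 492/7 = 16/3; seller burden = 492/7 − 1420/21 = 8/3.

Buyers bear 16/3, sellers bear 8/3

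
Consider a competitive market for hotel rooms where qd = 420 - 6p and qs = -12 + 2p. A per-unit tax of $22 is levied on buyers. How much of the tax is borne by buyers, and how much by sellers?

Pre-tax equilibrium: p* = 54, q* = 96.
Tax on buyers shifts demand to qd = 420 − 6(p + 22) = 288 - 6p.
288 - 6p = -12 + 2p gives seller price ps = 37.5; buyers pay pb = 37.5 + 22 = 59.5.
New quantity: q = 420 − 6(59.5) = 63.
Buyer burden = 59.5 − 54 = 5.5; seller burden = 54 − 37.5 = 16.5.

Buyers bear $5.5, sellers bear $16.5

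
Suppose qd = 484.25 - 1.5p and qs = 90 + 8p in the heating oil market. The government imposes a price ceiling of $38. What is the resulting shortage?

Equilibrium price would be p* = 41.5, so the ceiling at 38 binds.
At p = 38: qd = 484.25 − 1.5(38) = 427.25, qs = 90 + 8(38) = 394.
Shortage = 427.25 − 394 = 33.25.

Shortage = 33.25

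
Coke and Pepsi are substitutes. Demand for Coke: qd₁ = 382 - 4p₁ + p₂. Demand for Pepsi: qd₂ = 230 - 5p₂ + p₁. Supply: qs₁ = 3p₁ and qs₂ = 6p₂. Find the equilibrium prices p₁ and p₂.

Market 1: 382 - 4p₁ + p₂ = 3p₁ → 7p₁ - p₂ = 382.
Market 2: 11p₂ - p₁ = 230.
Eliminating p₂: 11×(1) + 1×(2) gives 76p₁ = 4432, so p₁ = 1108/19.
Back-substitute into (2): p₂ = (230 + 1×1108/19) / 11 = 498/19.

p₁ = 1108/19, p₂ = 498/19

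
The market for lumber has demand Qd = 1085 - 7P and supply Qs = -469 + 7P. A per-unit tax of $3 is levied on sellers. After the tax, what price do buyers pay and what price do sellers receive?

Buyers pay $112.5, sellers receive $109.5

Pre-tax equilibrium: P* = 111, Q* = 308.
Tax on sellers shifts supply to Qs = -469 + 7(P − 3) = -490 + 7P.
1085 - 7P = -490 + 7P gives buyer price Pb = 112.5; sellers receive Ps = 112.5 − 3 = 109.5.
New quantity: Q = 1085 − 7(112.5) = 297.5.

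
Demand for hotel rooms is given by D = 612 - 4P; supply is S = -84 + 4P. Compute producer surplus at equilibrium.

Equilibrium: 612 - 4P = -84 + 4P gives P* = 87, Q* = 264.
Supply starts at P = 21 (where S = 0).
PS = ½(87 − 21)(264) = 8712.

Producer surplus = 8712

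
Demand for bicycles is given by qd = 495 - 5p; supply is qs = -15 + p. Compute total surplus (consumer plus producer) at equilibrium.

Equilibrium: 495 - 5p = -15 + p gives p* = 85, q* = 70.
Demand choke price: p = 99; supply starts at p = 15.
CS = ½(99 − 85)(70) = 490; PS = ½(85 − 15)(70) = 2450.

Total surplus = 2940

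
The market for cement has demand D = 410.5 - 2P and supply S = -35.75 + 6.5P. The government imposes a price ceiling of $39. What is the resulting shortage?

Equilibrium price would be P* = 52.5, so the ceiling at 39 binds.
At P = 39: D = 410.5 − 2(39) = 332.5, S = -35.75 + 6.5(39) = 217.75.
Shortage = 332.5 − 217.75 = 114.75.

Shortage = 114.75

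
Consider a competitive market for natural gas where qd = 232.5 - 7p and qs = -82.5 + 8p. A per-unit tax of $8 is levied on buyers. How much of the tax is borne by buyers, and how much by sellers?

Buyers bear 64/15, sellers bear 56/15

Pre-tax equilibrium: p* = 21, q* = 85.5.
Tax on buyers shifts demand to qd = 232.5 − 7(p + 8) = 176.5 - 7p.
176.5 - 7p = -82.5 + 8p gives seller price ps = 259/15; buyers pay pb = 259/15 + 8 = 379/15.
New quantity: q = 232.5 − 7(379/15) = 1669/30.
Buyer burden = 379/15 − 21 = 64/15; seller burden = 21 − 259/15 = 56/15.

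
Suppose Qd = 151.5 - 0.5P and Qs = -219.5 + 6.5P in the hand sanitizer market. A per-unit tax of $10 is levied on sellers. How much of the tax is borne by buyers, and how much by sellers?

Buyers bear 65/7, sellers bear 5/7

Pre-tax equilibrium: P* = 53, Q* = 125.
Tax on sellers shifts supply to Qs = -219.5 + 6.5(P − 10) = -284.5 + 6.5P.
151.5 - 0.5P = -284.5 + 6.5P gives buyer price Pb = 436/7; sellers receive Ps = 436/7 − 10 = 366/7.
New quantity: Q = 151.5 − 0.5(436/7) = 1685/14.
Buyer burden = 436/7 − 53 = 65/7; seller burden = 53 − 366/7 = 5/7.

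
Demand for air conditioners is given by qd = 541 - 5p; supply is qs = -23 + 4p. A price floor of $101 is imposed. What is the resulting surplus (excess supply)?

Equilibrium price would be p* = 188/3, so the floor at 101 binds.
At p = 101: qd = 36, qs = 381.
Surplus = 381 − 36 = 345.

Surplus = 345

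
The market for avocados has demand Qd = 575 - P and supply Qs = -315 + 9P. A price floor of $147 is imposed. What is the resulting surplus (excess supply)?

Equilibrium price would be P* = 89, so the floor at 147 binds.
At P = 147: Qd = 428, Qs = 1008.
Surplus = 1008 − 428 = 580.

Surplus = 580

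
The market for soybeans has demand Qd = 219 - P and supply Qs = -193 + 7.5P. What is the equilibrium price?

Set Qd = Qs: 219 - P = -193 + 7.5P.
412 = 8.5P, so P* = 824/17.
Q* = 219 − 1(824/17) = 2899/17.

P* = 824/17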